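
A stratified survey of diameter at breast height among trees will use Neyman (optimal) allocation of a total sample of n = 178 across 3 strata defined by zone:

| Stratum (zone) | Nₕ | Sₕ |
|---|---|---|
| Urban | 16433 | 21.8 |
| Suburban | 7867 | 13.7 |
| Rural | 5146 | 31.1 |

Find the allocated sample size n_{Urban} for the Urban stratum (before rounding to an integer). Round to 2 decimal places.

Neyman allocation: nₕ = n·NₕSₕ / Σⱼ NⱼSⱼ.
Σ NⱼSⱼ = 16433·21.8 + 7867·13.7 + 5146·31.1 = 626057.9.
n_{Urban} = 178·16433·21.8 / 626057.9 = 101.85.

101.85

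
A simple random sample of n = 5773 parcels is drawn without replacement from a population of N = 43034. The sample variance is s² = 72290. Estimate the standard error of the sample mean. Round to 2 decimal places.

3.29

Under SRS without replacement, Var(ȳ) = (1 − f)·s²/n with f = n/N = 5773/43034 = 0.13414974.
Var(ȳ) = (1 − 0.13414974)·72290/5773 = 0.86585026·12.522086 = 10.842251.
SE(ȳ) = √(10.842251) = 3.29.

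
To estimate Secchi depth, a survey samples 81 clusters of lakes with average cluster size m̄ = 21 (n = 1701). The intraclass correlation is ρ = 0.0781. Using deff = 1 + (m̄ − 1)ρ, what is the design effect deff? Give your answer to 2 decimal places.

2.56

deff = 1 + (21 − 1)·0.0781 = 1 + 1.562 = 2.562.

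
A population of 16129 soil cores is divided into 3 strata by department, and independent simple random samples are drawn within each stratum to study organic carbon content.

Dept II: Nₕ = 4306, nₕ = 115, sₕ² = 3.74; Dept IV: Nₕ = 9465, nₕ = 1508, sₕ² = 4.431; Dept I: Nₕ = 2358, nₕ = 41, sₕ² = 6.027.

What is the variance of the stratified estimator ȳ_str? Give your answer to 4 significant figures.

Var(ȳ_str) = Σₕ Wₕ²(1 − fₕ)sₕ²/nₕ with Wₕ = Nₕ/N, N = 16129.
Dept II: Wₕ = 0.26697253; term = 0.26697253²·(1 − 0.02670692)·3.74/115 = 0.0022560596.
Dept IV: Wₕ = 0.58683117; term = 0.58683117²·(1 − 0.15932382)·4.431/1508 = 8.50659 × 10^-4.
Dept I: Wₕ = 0.14619629; term = 0.14619629²·(1 − 0.01738762)·6.027/41 = 0.0030872535.
Sum = 0.0061939721.

0.006194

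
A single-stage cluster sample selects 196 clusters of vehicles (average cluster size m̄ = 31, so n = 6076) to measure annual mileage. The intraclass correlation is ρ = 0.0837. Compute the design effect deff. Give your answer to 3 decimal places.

3.511

deff = 1 + (31 − 1)·0.0837 = 1 + 2.511 = 3.511.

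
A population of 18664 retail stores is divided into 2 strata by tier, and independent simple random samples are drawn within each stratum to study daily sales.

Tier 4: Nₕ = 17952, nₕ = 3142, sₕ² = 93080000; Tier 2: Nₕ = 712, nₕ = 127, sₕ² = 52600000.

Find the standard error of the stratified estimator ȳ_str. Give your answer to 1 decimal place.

152.0

Var(ȳ_str) = Σₕ Wₕ²(1 − fₕ)sₕ²/nₕ with Wₕ = Nₕ/N, N = 18664.
Tier 4: Wₕ = 0.96185169; term = 0.96185169²·(1 − 0.17502228)·93080000/3142 = 22610.421.
Tier 2: Wₕ = 0.03814831; term = 0.03814831²·(1 − 0.17837079)·52600000/127 = 495.23169.
Sum = 23105.653.
SE = √(23105.653) = 152.0.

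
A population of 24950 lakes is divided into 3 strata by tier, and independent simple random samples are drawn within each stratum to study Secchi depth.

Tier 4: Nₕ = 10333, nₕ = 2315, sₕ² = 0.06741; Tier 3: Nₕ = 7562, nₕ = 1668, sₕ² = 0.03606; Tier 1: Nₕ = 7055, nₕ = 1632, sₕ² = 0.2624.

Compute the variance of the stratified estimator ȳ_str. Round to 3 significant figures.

1.53 × 10^-5

Var(ȳ_str) = Σₕ Wₕ²(1 − fₕ)sₕ²/nₕ with Wₕ = Nₕ/N, N = 24950.
Tier 4: Wₕ = 0.41414830; term = 0.41414830²·(1 − 0.22403949)·0.06741/2315 = 3.875473 × 10^-6.
Tier 3: Wₕ = 0.30308617; term = 0.30308617²·(1 − 0.22057657)·0.03606/1668 = 1.5478732 × 10^-6.
Tier 1: Wₕ = 0.28276553; term = 0.28276553²·(1 − 0.23132530)·0.2624/1632 = 9.8818714 × 10^-6.
Sum = 1.5305218 × 10^-5.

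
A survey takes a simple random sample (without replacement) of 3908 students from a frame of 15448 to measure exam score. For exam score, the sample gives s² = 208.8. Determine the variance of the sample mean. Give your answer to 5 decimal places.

0.03991

Under SRS without replacement, Var(ȳ) = (1 − f)·s²/n with f = n/N = 3908/15448 = 0.25297773.
Var(ȳ) = (1 − 0.25297773)·208.8/3908 = 0.74702227·0.053428864 = 0.039912551.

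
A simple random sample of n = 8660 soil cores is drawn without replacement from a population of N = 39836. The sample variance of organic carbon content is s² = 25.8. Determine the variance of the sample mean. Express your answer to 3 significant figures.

0.00233

Under SRS without replacement, Var(ȳ) = (1 − f)·s²/n with f = n/N = 8660/39836 = 0.21739130.
Var(ȳ) = (1 − 0.21739130)·25.8/8660 = 0.78260870·0.0029792148 = 0.0023315594.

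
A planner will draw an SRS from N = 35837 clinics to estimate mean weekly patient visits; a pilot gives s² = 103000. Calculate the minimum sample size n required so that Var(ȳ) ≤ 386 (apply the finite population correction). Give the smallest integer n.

265

Without fpc, n₀ = s²/D = 103000/386 = 266.8394.
With fpc, (1 − n/N)·s²/n ≤ D requires n ≥ n₀/(1 + n₀/N) = 266.8394/(1 + 266.8394/35837) = 264.8672.
Rounding up, n = 265.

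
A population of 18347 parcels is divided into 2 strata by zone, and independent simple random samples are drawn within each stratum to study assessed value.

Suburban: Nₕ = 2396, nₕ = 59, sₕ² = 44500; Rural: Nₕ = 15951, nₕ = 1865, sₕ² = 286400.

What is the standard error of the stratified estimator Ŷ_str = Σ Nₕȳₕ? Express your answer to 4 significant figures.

Var(Ŷ_str) = Σₕ Nₕ²(1 − fₕ)sₕ²/nₕ.
Suburban: 2396²·(1 − 59/2396)·44500/59 = 4.2233155 × 10^9.
Rural: 15951²·(1 − 1865/15951)·286400/1865 = 3.4504026 × 10^10.
Sum = 3.8727342 × 10^10.
SE = √(3.8727342 × 10^10) = 196800.

196800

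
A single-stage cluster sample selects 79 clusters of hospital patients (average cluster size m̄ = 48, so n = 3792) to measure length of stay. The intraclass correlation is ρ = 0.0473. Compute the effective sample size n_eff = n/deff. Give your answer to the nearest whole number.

1177

deff = 1 + (48 − 1)·0.0473 = 1 + 2.2231 = 3.2231.
n_eff = 3792 / 3.2231 = 1177.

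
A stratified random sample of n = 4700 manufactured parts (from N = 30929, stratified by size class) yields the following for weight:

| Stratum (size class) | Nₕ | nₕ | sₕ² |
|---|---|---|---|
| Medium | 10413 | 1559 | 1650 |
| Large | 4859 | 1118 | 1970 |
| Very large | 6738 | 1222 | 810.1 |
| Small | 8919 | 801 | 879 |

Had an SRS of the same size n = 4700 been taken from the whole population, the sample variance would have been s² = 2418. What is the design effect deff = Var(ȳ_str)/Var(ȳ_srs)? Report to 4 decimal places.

Var(ȳ_str) = Σ Wₕ²(1−fₕ)sₕ²/nₕ with Wₕ = Nₕ/30929:
  Medium: (10413/30929)²·(1−1559/10413)·1650/1559 = 0.102005
  Large: (4859/30929)²·(1−1118/4859)·1970/1118 = 0.033483224
  Very large: (6738/30929)²·(1−1222/6738)·810.1/1222 = 0.025756742
  Small: (8919/30929)²·(1−801/8919)·879/801 = 0.083059596
  → Var(ȳ_str) = 0.24430456.
Var(ȳ_srs) = (1 − 4700/30929)·2418/4700 = 0.43628903.
deff = 0.24430456 / 0.43628903 = 0.5600.

0.5600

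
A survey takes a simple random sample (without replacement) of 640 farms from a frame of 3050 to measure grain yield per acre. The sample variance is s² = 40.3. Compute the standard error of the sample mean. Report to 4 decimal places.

Under SRS without replacement, Var(ȳ) = (1 − f)·s²/n with f = n/N = 640/3050 = 0.20983607.
Var(ȳ) = (1 − 0.20983607)·40.3/640 = 0.79016393·0.06296875 = 0.049755635.
SE(ȳ) = √(0.049755635) = 0.2231.

0.2231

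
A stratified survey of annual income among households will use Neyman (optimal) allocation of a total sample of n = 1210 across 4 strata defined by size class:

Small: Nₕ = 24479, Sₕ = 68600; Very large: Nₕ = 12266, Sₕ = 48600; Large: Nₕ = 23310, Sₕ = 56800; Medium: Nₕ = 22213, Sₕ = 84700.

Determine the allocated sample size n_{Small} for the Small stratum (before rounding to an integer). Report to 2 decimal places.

370.73

Neyman allocation: nₕ = n·NₕSₕ / Σⱼ NⱼSⱼ.
Σ NⱼSⱼ = 24479·68600 + 12266·48600 + 23310·56800 + 22213·84700 = 5.4808361 × 10^9.
n_{Small} = 1210·24479·68600 / (5.4808361 × 10^9) = 370.73.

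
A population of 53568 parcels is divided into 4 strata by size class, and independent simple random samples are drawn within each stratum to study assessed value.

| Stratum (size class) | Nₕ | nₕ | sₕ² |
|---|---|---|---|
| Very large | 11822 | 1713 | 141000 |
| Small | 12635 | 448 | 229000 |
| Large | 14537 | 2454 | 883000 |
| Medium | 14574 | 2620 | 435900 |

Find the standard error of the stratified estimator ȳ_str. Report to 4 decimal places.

Var(ȳ_str) = Σₕ Wₕ²(1 − fₕ)sₕ²/nₕ with Wₕ = Nₕ/N, N = 53568.
Very large: Wₕ = 0.22069146; term = 0.22069146²·(1 − 0.14489934)·141000/1713 = 3.4280728.
Small: Wₕ = 0.23586843; term = 0.23586843²·(1 − 0.03545706)·229000/448 = 27.429549.
Large: Wₕ = 0.27137470; term = 0.27137470²·(1 − 0.16881062)·883000/2454 = 22.025453.
Medium: Wₕ = 0.27206541; term = 0.27206541²·(1 − 0.17977220)·435900/2620 = 10.101055.
Sum = 62.98413.
SE = √(62.98413) = 7.9363.

7.9363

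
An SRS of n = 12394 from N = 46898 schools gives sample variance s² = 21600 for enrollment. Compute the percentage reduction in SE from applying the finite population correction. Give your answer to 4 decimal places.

f = n/N = 12394/46898 = 0.26427566.
SE_no-fpc = √(s²/n) = 1.3201435; SE_fpc = √((1−f)s²/n) = 1.1323448.
Ratio = √(1−f) = 0.85774375. Reduction = 100·(1 − 0.85774375) = 14.2256%.

14.2256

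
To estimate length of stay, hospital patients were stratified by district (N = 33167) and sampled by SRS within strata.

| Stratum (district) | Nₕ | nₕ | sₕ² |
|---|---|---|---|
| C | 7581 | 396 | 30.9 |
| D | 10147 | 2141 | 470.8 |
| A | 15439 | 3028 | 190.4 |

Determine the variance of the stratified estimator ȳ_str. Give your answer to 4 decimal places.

Var(ȳ_str) = Σₕ Wₕ²(1 − fₕ)sₕ²/nₕ with Wₕ = Nₕ/N, N = 33167.
C: Wₕ = 0.22857057; term = 0.22857057²·(1 − 0.05223585)·30.9/396 = 0.003863707.
D: Wₕ = 0.30593662; term = 0.30593662²·(1 − 0.21099832)·470.8/2141 = 0.016239051.
A: Wₕ = 0.46549281; term = 0.46549281²·(1 − 0.19612669)·190.4/3028 = 0.010952787.
Sum = 0.031055545.

0.0311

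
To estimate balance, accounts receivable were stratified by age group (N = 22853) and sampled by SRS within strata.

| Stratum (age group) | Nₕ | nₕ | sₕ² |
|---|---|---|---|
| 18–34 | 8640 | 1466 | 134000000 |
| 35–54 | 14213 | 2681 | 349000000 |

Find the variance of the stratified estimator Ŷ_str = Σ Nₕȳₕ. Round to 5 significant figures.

2.7002 × 10^13

Var(Ŷ_str) = Σₕ Nₕ²(1 − fₕ)sₕ²/nₕ.
18–34: 8640²·(1 − 1466/8640)·134000000/1466 = 5.6656004 × 10^12.
35–54: 14213²·(1 − 2681/14213)·349000000/2681 = 2.1336295 × 10^13.
Sum = 2.7001895 × 10^13.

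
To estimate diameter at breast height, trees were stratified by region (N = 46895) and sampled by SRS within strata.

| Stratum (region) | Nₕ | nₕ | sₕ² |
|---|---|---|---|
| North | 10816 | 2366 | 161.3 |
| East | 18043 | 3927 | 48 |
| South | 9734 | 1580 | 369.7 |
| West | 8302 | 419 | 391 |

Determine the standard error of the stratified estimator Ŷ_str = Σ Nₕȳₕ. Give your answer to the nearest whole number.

Var(Ŷ_str) = Σₕ Nₕ²(1 − fₕ)sₕ²/nₕ.
North: 10816²·(1 − 2366/10816)·161.3/2366 = 6.2307886 × 10^6.
East: 18043²·(1 − 3927/18043)·48/3927 = 3.1131549 × 10^6.
South: 9734²·(1 − 1580/9734)·369.7/1580 = 1.8571818 × 10^7.
West: 8302²·(1 − 419/8302)·391/419 = 6.1071275 × 10^7.
Sum = 8.8987037 × 10^7.
SE = √(8.8987037 × 10^7) = 9433.

9433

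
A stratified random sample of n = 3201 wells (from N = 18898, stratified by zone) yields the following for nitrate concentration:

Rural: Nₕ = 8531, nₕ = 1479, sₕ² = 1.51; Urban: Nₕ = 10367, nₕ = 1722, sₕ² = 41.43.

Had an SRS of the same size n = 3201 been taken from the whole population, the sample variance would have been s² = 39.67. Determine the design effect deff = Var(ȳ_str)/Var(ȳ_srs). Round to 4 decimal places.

0.6032

Var(ȳ_str) = Σ Wₕ²(1−fₕ)sₕ²/nₕ with Wₕ = Nₕ/18898:
  Rural: (8531/18898)²·(1−1479/8531)·1.51/1479 = 1.7198451 × 10^-4
  Urban: (10367/18898)²·(1−1722/10367)·41.43/1722 = 0.0060376536
  → Var(ȳ_str) = 0.0062096381.
Var(ȳ_srs) = (1 − 3201/18898)·39.67/3201 = 0.010293838.
deff = 0.0062096381 / 0.010293838 = 0.6032.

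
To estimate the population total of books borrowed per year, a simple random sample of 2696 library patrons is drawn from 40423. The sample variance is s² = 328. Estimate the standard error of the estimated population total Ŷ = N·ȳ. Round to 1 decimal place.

13621.3

Var(Ŷ) = N²·Var(ȳ) = N²·(1 − n/N)·s²/n.
f = 2696/40423 = 0.06669470; Var(ȳ) = 0.93330530·328/2696 = 0.11354753.
Var(Ŷ) = 40423² · 0.11354753 = 1.8553881 × 10^8.
SE(Ŷ) = √(1.8553881 × 10^8) = 13621.3.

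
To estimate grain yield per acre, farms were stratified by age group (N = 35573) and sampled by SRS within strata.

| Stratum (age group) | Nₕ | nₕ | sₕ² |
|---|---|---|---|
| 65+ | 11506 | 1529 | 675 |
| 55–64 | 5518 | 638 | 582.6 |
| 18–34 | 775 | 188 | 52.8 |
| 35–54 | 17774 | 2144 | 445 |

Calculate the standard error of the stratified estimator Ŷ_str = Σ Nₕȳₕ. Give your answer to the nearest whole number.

Var(Ŷ_str) = Σₕ Nₕ²(1 − fₕ)sₕ²/nₕ.
65+: 11506²·(1 − 1529/11506)·675/1529 = 5.0678136 × 10^7.
55–64: 5518²·(1 − 638/5518)·582.6/638 = 2.4589592 × 10^7.
18–34: 775²·(1 − 188/775)·52.8/188 = 127766.17.
35–54: 17774²·(1 − 2144/17774)·445/2144 = 5.766063 × 10^7.
Sum = 1.3305612 × 10^8.
SE = √(1.3305612 × 10^8) = 11535.

11535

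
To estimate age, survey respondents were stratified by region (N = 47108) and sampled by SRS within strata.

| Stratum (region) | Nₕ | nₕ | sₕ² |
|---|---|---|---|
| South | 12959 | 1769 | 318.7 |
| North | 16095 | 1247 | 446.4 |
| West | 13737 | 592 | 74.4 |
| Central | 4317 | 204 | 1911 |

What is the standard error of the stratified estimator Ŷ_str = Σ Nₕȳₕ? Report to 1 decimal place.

Var(Ŷ_str) = Σₕ Nₕ²(1 − fₕ)sₕ²/nₕ.
South: 12959²·(1 − 1769/12959)·318.7/1769 = 2.612497 × 10^7.
North: 16095²·(1 − 1247/16095)·446.4/1247 = 8.5549342 × 10^7.
West: 13737²·(1 − 592/13737)·74.4/592 = 2.2693617 × 10^7.
Central: 4317²·(1 − 204/4317)·1911/204 = 1.6633026 × 10^8.
Sum = 3.0069819 × 10^8.
SE = √(3.0069819 × 10^8) = 17340.7.

17340.7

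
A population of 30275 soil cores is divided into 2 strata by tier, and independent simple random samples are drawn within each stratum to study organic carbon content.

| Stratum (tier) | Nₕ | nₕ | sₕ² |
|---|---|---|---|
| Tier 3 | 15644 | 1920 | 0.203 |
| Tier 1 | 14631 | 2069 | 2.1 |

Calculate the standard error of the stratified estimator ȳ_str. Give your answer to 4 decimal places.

0.0151

Var(ȳ_str) = Σₕ Wₕ²(1 − fₕ)sₕ²/nₕ with Wₕ = Nₕ/N, N = 30275.
Tier 3: Wₕ = 0.51672998; term = 0.51672998²·(1 − 0.12273076)·0.203/1920 = 2.4765952 × 10^-5.
Tier 1: Wₕ = 0.48327002; term = 0.48327002²·(1 − 0.14141207)·2.1/2069 = 2.0352759 × 10^-4.
Sum = 2.2829354 × 10^-4.
SE = √(2.2829354 × 10^-4) = 0.0151.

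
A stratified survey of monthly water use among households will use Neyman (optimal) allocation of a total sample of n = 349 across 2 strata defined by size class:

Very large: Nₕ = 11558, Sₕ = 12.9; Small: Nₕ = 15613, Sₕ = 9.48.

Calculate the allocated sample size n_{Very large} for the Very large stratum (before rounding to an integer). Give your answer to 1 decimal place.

175.1

Neyman allocation: nₕ = n·NₕSₕ / Σⱼ NⱼSⱼ.
Σ NⱼSⱼ = 11558·12.9 + 15613·9.48 = 297109.44.
n_{Very large} = 349·11558·12.9 / 297109.44 = 175.1.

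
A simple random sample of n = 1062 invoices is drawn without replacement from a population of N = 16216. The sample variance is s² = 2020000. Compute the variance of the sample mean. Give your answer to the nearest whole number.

1778

Under SRS without replacement, Var(ȳ) = (1 − f)·s²/n with f = n/N = 1062/16216 = 0.06549087.
Var(ȳ) = (1 − 0.06549087)·2020000/1062 = 0.93450913·1902.0716 = 1777.5032.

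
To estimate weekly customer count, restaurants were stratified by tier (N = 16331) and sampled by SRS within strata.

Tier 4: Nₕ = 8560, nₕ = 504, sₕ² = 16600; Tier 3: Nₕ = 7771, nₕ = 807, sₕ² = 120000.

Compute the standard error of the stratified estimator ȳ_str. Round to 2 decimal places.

6.22

Var(ȳ_str) = Σₕ Wₕ²(1 − fₕ)sₕ²/nₕ with Wₕ = Nₕ/N, N = 16331.
Tier 4: Wₕ = 0.52415651; term = 0.52415651²·(1 − 0.05887850)·16600/504 = 8.5161875.
Tier 3: Wₕ = 0.47584349; term = 0.47584349²·(1 − 0.10384764)·120000/807 = 30.172954.
Sum = 38.689142.
SE = √(38.689142) = 6.22.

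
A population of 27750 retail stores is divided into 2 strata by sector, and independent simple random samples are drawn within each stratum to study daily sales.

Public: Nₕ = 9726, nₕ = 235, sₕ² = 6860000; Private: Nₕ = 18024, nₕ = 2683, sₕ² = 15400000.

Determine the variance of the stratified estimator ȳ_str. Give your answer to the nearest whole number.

Var(ȳ_str) = Σₕ Wₕ²(1 − fₕ)sₕ²/nₕ with Wₕ = Nₕ/N, N = 27750.
Public: Wₕ = 0.35048649; term = 0.35048649²·(1 − 0.02416204)·6860000/235 = 3499.2625.
Private: Wₕ = 0.64951351; term = 0.64951351²·(1 − 0.14885708)·15400000/2683 = 2061.0044.
Sum = 5560.2669.

5560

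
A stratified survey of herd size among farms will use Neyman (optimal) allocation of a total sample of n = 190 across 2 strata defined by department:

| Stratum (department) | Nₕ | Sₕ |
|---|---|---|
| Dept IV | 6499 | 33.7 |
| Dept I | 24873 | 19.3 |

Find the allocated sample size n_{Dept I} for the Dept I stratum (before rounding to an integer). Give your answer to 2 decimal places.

Neyman allocation: nₕ = n·NₕSₕ / Σⱼ NⱼSⱼ.
Σ NⱼSⱼ = 6499·33.7 + 24873·19.3 = 699065.2.
n_{Dept I} = 190·24873·19.3 / 699065.2 = 130.47.

130.47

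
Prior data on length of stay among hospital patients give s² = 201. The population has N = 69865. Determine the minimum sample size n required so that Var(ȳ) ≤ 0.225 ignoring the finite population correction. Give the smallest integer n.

894

Without fpc, n₀ = s²/D = 201/0.225 = 893.3333.
Rounding up, n = 894.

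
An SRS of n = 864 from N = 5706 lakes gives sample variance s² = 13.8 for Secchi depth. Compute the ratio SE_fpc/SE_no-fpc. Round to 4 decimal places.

f = n/N = 864/5706 = 0.15141956.
SE_no-fpc = √(s²/n) = 0.12638126; SE_fpc = √((1−f)s²/n) = 0.11642043.
Ratio = √(1−f) = 0.92118426.

0.9212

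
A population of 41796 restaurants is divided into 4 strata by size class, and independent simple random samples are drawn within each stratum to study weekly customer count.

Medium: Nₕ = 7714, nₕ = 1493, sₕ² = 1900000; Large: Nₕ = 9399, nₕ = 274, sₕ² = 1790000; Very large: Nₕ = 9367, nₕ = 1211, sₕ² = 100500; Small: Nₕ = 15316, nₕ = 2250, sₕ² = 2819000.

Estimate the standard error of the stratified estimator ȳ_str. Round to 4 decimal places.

Var(ȳ_str) = Σₕ Wₕ²(1 − fₕ)sₕ²/nₕ with Wₕ = Nₕ/N, N = 41796.
Medium: Wₕ = 0.18456312; term = 0.18456312²·(1 − 0.19354421)·1900000/1493 = 34.959418.
Large: Wₕ = 0.22487798; term = 0.22487798²·(1 − 0.02915204)·1790000/274 = 320.73588.
Very large: Wₕ = 0.22411236; term = 0.22411236²·(1 − 0.12928366)·100500/1211 = 3.6293614.
Small: Wₕ = 0.36644655; term = 0.36644655²·(1 − 0.14690520)·2819000/2250 = 143.52618.
Sum = 502.85084.
SE = √(502.85084) = 22.4243.

22.4243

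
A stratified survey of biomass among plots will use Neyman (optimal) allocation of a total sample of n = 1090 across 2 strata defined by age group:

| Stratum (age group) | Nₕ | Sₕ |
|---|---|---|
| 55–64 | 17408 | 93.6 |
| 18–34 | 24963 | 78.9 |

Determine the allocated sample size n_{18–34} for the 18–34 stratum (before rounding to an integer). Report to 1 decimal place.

Neyman allocation: nₕ = n·NₕSₕ / Σⱼ NⱼSⱼ.
Σ NⱼSⱼ = 17408·93.6 + 24963·78.9 = 3.5989695 × 10^6.
n_{18–34} = 1090·24963·78.9 / (3.5989695 × 10^6) = 596.5.

596.5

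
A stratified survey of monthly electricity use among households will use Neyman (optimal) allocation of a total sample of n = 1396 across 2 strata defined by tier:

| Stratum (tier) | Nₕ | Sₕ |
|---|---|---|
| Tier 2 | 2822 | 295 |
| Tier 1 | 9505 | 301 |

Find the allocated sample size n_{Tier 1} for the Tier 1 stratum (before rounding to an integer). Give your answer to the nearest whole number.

1081

Neyman allocation: nₕ = n·NₕSₕ / Σⱼ NⱼSⱼ.
Σ NⱼSⱼ = 2822·295 + 9505·301 = 3.693495 × 10^6.
n_{Tier 1} = 1396·9505·301 / (3.693495 × 10^6) = 1081.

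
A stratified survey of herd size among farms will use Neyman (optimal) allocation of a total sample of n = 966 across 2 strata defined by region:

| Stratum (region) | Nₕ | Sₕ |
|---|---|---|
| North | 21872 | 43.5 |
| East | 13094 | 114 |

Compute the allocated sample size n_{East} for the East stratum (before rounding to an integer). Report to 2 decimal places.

589.97

Neyman allocation: nₕ = n·NₕSₕ / Σⱼ NⱼSⱼ.
Σ NⱼSⱼ = 21872·43.5 + 13094·114 = 2.444148 × 10^6.
n_{East} = 966·13094·114 / (2.444148 × 10^6) = 589.97.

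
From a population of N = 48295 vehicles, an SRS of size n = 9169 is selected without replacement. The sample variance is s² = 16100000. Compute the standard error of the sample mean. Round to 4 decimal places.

37.7167

Under SRS without replacement, Var(ȳ) = (1 − f)·s²/n with f = n/N = 9169/48295 = 0.18985402.
Var(ȳ) = (1 − 0.18985402)·16100000/9169 = 0.81014598·1755.9167 = 1422.5488.
SE(ȳ) = √(1422.5488) = 37.7167.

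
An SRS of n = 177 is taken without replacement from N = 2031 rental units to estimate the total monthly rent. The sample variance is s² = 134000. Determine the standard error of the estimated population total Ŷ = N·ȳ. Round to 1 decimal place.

53391.9

Var(Ŷ) = N²·Var(ȳ) = N²·(1 − n/N)·s²/n.
f = 177/2031 = 0.08714919; Var(ȳ) = 0.91285081·134000/177 = 691.0848.
Var(Ŷ) = 2031² · 691.0848 = 2.8506978 × 10^9.
SE(Ŷ) = √(2.8506978 × 10^9) = 53391.9.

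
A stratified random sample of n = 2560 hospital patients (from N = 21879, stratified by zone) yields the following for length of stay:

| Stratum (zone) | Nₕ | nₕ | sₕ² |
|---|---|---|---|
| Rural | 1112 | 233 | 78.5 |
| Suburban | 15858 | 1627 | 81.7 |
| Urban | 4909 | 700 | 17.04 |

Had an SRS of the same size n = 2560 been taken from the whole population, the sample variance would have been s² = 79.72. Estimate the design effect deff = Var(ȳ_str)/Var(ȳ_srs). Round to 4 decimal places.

0.9242

Var(ȳ_str) = Σ Wₕ²(1−fₕ)sₕ²/nₕ with Wₕ = Nₕ/21879:
  Rural: (1112/21879)²·(1−233/1112)·78.5/233 = 6.8794301 × 10^-4
  Suburban: (15858/21879)²·(1−1627/15858)·81.7/1627 = 0.023673551
  Urban: (4909/21879)²·(1−700/4909)·17.04/700 = 0.0010507238
  → Var(ȳ_str) = 0.025412218.
Var(ȳ_srs) = (1 − 2560/21879)·79.72/2560 = 0.027496948.
deff = 0.025412218 / 0.027496948 = 0.9242.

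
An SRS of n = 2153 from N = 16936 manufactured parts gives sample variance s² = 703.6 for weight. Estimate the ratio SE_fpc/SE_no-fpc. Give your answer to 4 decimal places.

0.9343

f = n/N = 2153/16936 = 0.12712565.
SE_no-fpc = √(s²/n) = 0.57166407; SE_fpc = √((1−f)s²/n) = 0.53409285.
Ratio = √(1−f) = 0.93427745.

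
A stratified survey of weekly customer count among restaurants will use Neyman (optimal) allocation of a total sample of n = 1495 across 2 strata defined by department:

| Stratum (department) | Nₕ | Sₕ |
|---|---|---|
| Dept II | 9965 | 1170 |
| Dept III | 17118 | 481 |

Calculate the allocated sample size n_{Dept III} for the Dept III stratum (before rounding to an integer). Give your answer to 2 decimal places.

Neyman allocation: nₕ = n·NₕSₕ / Σⱼ NⱼSⱼ.
Σ NⱼSⱼ = 9965·1170 + 17118·481 = 1.9892808 × 10^7.
n_{Dept III} = 1495·17118·481 / (1.9892808 × 10^7) = 618.79.

618.79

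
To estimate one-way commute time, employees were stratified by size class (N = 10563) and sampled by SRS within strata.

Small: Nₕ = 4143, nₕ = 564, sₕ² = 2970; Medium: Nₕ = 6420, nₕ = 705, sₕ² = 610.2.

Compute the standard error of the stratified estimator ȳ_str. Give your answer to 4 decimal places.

0.9922

Var(ȳ_str) = Σₕ Wₕ²(1 − fₕ)sₕ²/nₕ with Wₕ = Nₕ/N, N = 10563.
Small: Wₕ = 0.39221812; term = 0.39221812²·(1 − 0.13613324)·2970/564 = 0.69980883.
Medium: Wₕ = 0.60778188; term = 0.60778188²·(1 − 0.10981308)·610.2/705 = 0.28461631.
Sum = 0.98442514.
SE = √(0.98442514) = 0.9922.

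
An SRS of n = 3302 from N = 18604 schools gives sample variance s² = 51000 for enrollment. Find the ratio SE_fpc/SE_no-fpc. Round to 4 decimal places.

0.9069

f = n/N = 3302/18604 = 0.17748871.
SE_no-fpc = √(s²/n) = 3.9300362; SE_fpc = √((1−f)s²/n) = 3.5642445.
Ratio = √(1−f) = 0.90692408.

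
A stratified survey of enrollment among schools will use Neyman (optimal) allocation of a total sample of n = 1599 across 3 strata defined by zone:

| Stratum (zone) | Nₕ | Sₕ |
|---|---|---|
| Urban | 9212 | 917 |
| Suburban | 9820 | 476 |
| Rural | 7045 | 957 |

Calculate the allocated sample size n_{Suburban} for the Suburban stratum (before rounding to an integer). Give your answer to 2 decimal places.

376.27

Neyman allocation: nₕ = n·NₕSₕ / Σⱼ NⱼSⱼ.
Σ NⱼSⱼ = 9212·917 + 9820·476 + 7045·957 = 1.9863789 × 10^7.
n_{Suburban} = 1599·9820·476 / (1.9863789 × 10^7) = 376.27.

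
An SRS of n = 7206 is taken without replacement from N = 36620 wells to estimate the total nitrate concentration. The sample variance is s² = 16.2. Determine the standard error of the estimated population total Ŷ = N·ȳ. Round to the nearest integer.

Var(Ŷ) = N²·Var(ȳ) = N²·(1 − n/N)·s²/n.
f = 7206/36620 = 0.19677772; Var(ȳ) = 0.80322228·16.2/7206 = 0.0018057453.
Var(Ŷ) = 36620² · 0.0018057453 = 2.4215485 × 10^6.
SE(Ŷ) = √(2.4215485 × 10^6) = 1556.

1556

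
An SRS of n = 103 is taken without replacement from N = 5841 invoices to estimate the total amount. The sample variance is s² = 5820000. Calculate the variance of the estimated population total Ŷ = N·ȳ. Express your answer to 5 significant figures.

1.8938 × 10^12

Var(Ŷ) = N²·Var(ȳ) = N²·(1 − n/N)·s²/n.
f = 103/5841 = 0.01763397; Var(ȳ) = 0.98236603·5820000/103 = 55508.45.
Var(Ŷ) = 5841² · 55508.45 = 1.8937974 × 10^12.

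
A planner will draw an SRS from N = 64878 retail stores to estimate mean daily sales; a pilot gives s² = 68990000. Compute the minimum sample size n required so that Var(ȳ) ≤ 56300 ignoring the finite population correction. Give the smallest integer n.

Without fpc, n₀ = s²/D = 68990000/56300 = 1225.3996.
Rounding up, n = 1226.

1226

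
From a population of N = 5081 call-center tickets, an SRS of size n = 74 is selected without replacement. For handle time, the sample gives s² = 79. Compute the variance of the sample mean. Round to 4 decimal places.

Under SRS without replacement, Var(ȳ) = (1 − f)·s²/n with f = n/N = 74/5081 = 0.01456406.
Var(ȳ) = (1 − 0.01456406)·79/74 = 0.98543594·1.0675676 = 1.0520194.

1.0520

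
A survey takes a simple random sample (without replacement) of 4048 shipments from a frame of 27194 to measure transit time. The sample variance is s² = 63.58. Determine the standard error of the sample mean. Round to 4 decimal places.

0.1156

Under SRS without replacement, Var(ȳ) = (1 − f)·s²/n with f = n/N = 4048/27194 = 0.14885637.
Var(ȳ) = (1 − 0.14885637)·63.58/4048 = 0.85114363·0.015706522 = 0.013368506.
SE(ȳ) = √(0.013368506) = 0.1156.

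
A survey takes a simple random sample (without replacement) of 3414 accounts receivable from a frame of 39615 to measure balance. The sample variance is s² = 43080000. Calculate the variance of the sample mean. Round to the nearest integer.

11531

Under SRS without replacement, Var(ȳ) = (1 − f)·s²/n with f = n/N = 3414/39615 = 0.08617948.
Var(ȳ) = (1 − 0.08617948)·43080000/3414 = 0.91382052·12618.629 = 11531.162.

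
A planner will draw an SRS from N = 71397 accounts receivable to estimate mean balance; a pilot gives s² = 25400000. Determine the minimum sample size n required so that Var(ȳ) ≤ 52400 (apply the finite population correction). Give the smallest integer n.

482

Without fpc, n₀ = s²/D = 25400000/52400 = 484.7328.
With fpc, (1 − n/N)·s²/n ≤ D requires n ≥ n₀/(1 + n₀/N) = 484.7328/(1 + 484.7328/71397) = 481.4640.
Rounding up, n = 482.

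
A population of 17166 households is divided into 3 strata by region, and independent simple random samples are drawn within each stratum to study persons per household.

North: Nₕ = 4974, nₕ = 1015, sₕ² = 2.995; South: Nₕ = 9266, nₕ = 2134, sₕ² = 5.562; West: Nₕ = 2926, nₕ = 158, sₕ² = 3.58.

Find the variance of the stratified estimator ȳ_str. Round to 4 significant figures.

0.001404

Var(ȳ_str) = Σₕ Wₕ²(1 − fₕ)sₕ²/nₕ with Wₕ = Nₕ/N, N = 17166.
North: Wₕ = 0.28975883; term = 0.28975883²·(1 − 0.20406112)·2.995/1015 = 1.9718953 × 10^-4.
South: Wₕ = 0.53978795; term = 0.53978795²·(1 − 0.23030434)·5.562/2134 = 5.8452351 × 10^-4.
West: Wₕ = 0.17045322; term = 0.17045322²·(1 − 0.05399863)·3.58/158 = 6.2277064 × 10^-4.
Sum = 0.0014044837.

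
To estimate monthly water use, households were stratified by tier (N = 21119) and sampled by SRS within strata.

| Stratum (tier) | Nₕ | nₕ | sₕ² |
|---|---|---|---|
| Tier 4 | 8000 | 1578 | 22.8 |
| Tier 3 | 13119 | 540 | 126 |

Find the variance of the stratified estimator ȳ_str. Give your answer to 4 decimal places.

Var(ȳ_str) = Σₕ Wₕ²(1 − fₕ)sₕ²/nₕ with Wₕ = Nₕ/N, N = 21119.
Tier 4: Wₕ = 0.37880581; term = 0.37880581²·(1 − 0.19725000)·22.8/1578 = 0.0016643376.
Tier 3: Wₕ = 0.62119419; term = 0.62119419²·(1 − 0.04116167)·126/540 = 0.08633302.
Sum = 0.087997358.

0.0880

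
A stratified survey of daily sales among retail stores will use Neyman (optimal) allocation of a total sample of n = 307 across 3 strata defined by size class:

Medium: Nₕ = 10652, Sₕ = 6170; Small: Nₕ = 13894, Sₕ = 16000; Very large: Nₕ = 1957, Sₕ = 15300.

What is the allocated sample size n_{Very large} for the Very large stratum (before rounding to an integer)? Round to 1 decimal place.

Neyman allocation: nₕ = n·NₕSₕ / Σⱼ NⱼSⱼ.
Σ NⱼSⱼ = 10652·6170 + 13894·16000 + 1957·15300 = 3.1796894 × 10^8.
n_{Very large} = 307·1957·15300 / (3.1796894 × 10^8) = 28.9.

28.9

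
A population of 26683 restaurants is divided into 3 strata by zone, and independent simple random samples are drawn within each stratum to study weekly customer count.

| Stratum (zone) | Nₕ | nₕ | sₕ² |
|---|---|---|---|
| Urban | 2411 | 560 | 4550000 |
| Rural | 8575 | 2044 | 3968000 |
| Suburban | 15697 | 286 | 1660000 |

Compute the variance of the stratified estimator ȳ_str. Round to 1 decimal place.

2175.7

Var(ȳ_str) = Σₕ Wₕ²(1 − fₕ)sₕ²/nₕ with Wₕ = Nₕ/N, N = 26683.
Urban: Wₕ = 0.09035716; term = 0.09035716²·(1 − 0.23226877)·4550000/560 = 50.928125.
Rural: Wₕ = 0.32136566; term = 0.32136566²·(1 − 0.23836735)·3968000/2044 = 152.69868.
Suburban: Wₕ = 0.58827718; term = 0.58827718²·(1 − 0.01822004)·1660000/286 = 1972.0604.
Sum = 2175.6872.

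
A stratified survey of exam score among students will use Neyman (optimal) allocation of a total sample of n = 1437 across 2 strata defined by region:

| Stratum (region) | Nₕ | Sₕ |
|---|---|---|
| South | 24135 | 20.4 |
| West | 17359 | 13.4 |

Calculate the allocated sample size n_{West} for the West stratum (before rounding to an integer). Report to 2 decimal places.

461.07

Neyman allocation: nₕ = n·NₕSₕ / Σⱼ NⱼSⱼ.
Σ NⱼSⱼ = 24135·20.4 + 17359·13.4 = 724964.6.
n_{West} = 1437·17359·13.4 / 724964.6 = 461.07.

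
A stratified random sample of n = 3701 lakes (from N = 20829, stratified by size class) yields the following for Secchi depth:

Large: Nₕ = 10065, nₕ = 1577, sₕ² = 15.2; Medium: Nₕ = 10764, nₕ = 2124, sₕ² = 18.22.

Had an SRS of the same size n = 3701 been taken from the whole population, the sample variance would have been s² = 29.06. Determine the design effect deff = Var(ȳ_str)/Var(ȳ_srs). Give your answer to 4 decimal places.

0.5787

Var(ȳ_str) = Σ Wₕ²(1−fₕ)sₕ²/nₕ with Wₕ = Nₕ/20829:
  Large: (10065/20829)²·(1−1577/10065)·15.2/1577 = 0.0018979912
  Medium: (10764/20829)²·(1−2124/10764)·18.22/2124 = 0.0018388422
  → Var(ȳ_str) = 0.0037368334.
Var(ȳ_srs) = (1 − 3701/20829)·29.06/3701 = 0.0064567617.
deff = 0.0037368334 / 0.0064567617 = 0.5787.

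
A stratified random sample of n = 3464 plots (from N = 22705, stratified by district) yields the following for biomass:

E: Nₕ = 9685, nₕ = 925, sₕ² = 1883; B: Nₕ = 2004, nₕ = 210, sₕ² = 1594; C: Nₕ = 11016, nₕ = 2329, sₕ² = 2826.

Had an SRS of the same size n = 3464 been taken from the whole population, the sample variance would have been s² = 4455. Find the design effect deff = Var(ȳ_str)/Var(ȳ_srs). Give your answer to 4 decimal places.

Var(ȳ_str) = Σ Wₕ²(1−fₕ)sₕ²/nₕ with Wₕ = Nₕ/22705:
  E: (9685/22705)²·(1−925/9685)·1883/925 = 0.3350189
  B: (2004/22705)²·(1−210/2004)·1594/210 = 0.052935396
  C: (11016/22705)²·(1−2329/11016)·2826/2329 = 0.22524409
  → Var(ȳ_str) = 0.61319839.
Var(ȳ_srs) = (1 − 3464/22705)·4455/3464 = 1.0898732.
deff = 0.61319839 / 1.0898732 = 0.5626.

0.5626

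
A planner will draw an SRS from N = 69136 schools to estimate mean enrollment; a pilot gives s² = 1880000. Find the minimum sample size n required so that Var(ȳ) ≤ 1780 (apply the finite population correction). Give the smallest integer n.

Without fpc, n₀ = s²/D = 1880000/1780 = 1056.1798.
With fpc, (1 − n/N)·s²/n ≤ D requires n ≥ n₀/(1 + n₀/N) = 1056.1798/(1 + 1056.1798/69136) = 1040.2875.
Rounding up, n = 1041.

1041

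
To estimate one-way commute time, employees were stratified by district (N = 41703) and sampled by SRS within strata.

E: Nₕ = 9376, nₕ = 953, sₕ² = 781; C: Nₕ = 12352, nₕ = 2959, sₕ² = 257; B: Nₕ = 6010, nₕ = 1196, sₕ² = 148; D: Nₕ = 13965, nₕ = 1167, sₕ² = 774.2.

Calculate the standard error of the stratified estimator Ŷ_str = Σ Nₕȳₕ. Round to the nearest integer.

Var(Ŷ_str) = Σₕ Nₕ²(1 − fₕ)sₕ²/nₕ.
E: 9376²·(1 − 953/9376)·781/953 = 6.47206 × 10^7.
C: 12352²·(1 − 2959/12352)·257/2959 = 1.0076965 × 10^7.
B: 6010²·(1 − 1196/6010)·148/1196 = 3.5802314 × 10^6.
D: 13965²·(1 − 1167/13965)·774.2/1167 = 1.1856742 × 10^8.
Sum = 1.9694522 × 10^8.
SE = √(1.9694522 × 10^8) = 14034.

14034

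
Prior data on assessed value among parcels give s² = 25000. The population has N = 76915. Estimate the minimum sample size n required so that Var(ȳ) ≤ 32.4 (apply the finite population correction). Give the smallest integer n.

764

Without fpc, n₀ = s²/D = 25000/32.4 = 771.6049.
With fpc, (1 − n/N)·s²/n ≤ D requires n ≥ n₀/(1 + n₀/N) = 771.6049/(1 + 771.6049/76915) = 763.9411.
Rounding up, n = 764.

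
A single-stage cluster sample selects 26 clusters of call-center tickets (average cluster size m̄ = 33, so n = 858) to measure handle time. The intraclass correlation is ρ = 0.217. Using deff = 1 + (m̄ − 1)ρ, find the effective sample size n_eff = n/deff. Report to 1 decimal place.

deff = 1 + (33 − 1)·0.217 = 1 + 6.944 = 7.944.
n_eff = 858 / 7.944 = 108.0.

108.0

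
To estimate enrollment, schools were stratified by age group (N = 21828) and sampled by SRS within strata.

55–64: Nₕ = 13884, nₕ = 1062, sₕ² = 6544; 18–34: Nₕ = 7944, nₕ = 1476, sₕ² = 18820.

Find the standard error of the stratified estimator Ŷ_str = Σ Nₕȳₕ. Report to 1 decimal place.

41858.2

Var(Ŷ_str) = Σₕ Nₕ²(1 − fₕ)sₕ²/nₕ.
55–64: 13884²·(1 − 1062/13884)·6544/1062 = 1.0969559 × 10^9.
18–34: 7944²·(1 − 1476/7944)·18820/1476 = 6.5515266 × 10^8.
Sum = 1.7521086 × 10^9.
SE = √(1.7521086 × 10^9) = 41858.2.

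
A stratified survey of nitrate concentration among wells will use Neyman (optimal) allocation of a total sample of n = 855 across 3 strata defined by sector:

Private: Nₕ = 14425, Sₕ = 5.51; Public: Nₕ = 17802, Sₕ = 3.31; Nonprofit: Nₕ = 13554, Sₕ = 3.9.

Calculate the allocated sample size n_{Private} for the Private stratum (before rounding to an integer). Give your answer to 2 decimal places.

Neyman allocation: nₕ = n·NₕSₕ / Σⱼ NⱼSⱼ.
Σ NⱼSⱼ = 14425·5.51 + 17802·3.31 + 13554·3.9 = 191266.97.
n_{Private} = 855·14425·5.51 / 191266.97 = 355.30.

355.30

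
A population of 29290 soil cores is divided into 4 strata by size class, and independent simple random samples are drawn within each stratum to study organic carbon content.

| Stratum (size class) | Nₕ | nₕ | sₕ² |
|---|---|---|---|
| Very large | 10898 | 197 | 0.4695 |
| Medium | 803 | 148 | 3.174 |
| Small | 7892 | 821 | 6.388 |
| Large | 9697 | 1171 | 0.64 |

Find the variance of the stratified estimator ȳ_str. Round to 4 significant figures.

Var(ȳ_str) = Σₕ Wₕ²(1 − fₕ)sₕ²/nₕ with Wₕ = Nₕ/N, N = 29290.
Very large: Wₕ = 0.37207238; term = 0.37207238²·(1 − 0.01807671)·0.4695/197 = 3.2396776 × 10^-4.
Medium: Wₕ = 0.02741550; term = 0.02741550²·(1 − 0.18430884)·3.174/148 = 1.3148109 × 10^-5.
Small: Wₕ = 0.26944350; term = 0.26944350²·(1 − 0.10402940)·6.388/821 = 5.0611699 × 10^-4.
Large: Wₕ = 0.33106862; term = 0.33106862²·(1 − 0.12075900)·0.64/1171 = 5.2670454 × 10^-5.
Sum = 8.9590331 × 10^-4.

8.959 × 10^-4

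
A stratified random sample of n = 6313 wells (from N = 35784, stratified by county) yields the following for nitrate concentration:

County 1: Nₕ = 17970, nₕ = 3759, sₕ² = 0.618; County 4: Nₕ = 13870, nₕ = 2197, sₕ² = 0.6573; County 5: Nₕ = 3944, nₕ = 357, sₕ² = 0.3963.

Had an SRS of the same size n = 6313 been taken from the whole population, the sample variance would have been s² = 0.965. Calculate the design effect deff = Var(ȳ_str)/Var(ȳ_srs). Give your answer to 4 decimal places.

Var(ȳ_str) = Σ Wₕ²(1−fₕ)sₕ²/nₕ with Wₕ = Nₕ/35784:
  County 1: (17970/35784)²·(1−3759/17970)·0.618/3759 = 3.2787711 × 10^-5
  County 4: (13870/35784)²·(1−2197/13870)·0.6573/2197 = 3.7828119 × 10^-5
  County 5: (3944/35784)²·(1−357/3944)·0.3963/357 = 1.2264402 × 10^-5
  → Var(ȳ_str) = 8.2880232 × 10^-5.
Var(ȳ_srs) = (1 − 6313/35784)·0.965/6313 = 1.2589182 × 10^-4.
deff = (8.2880232 × 10^-5) / (1.2589182 × 10^-4) = 0.6583.

0.6583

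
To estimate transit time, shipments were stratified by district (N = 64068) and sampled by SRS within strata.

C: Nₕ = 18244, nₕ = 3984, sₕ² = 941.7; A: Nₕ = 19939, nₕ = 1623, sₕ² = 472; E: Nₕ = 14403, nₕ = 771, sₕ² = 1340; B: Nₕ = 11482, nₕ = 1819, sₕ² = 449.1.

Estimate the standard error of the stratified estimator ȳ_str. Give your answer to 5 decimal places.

Var(ȳ_str) = Σₕ Wₕ²(1 − fₕ)sₕ²/nₕ with Wₕ = Nₕ/N, N = 64068.
C: Wₕ = 0.28475994; term = 0.28475994²·(1 − 0.21837316)·941.7/3984 = 0.014981334.
A: Wₕ = 0.31121621; term = 0.31121621²·(1 − 0.08139826)·472/1623 = 0.02587469.
E: Wₕ = 0.22480802; term = 0.22480802²·(1 − 0.05353051)·1340/771 = 0.083134373.
B: Wₕ = 0.17921583; term = 0.17921583²·(1 − 0.15842188)·449.1/1819 = 0.0066735596.
Sum = 0.13066396.
SE = √(0.13066396) = 0.36147.

0.36147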